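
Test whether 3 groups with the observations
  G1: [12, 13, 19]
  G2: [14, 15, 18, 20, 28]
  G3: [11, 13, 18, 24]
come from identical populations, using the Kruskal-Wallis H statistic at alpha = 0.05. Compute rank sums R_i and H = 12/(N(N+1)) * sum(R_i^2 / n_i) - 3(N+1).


Step 1: Combine all N = 12 observations and assign midranks.
sorted (value, group, rank): (11,G3,1), (12,G1,2), (13,G1,3.5), (13,G3,3.5), (14,G2,5), (15,G2,6), (18,G2,7.5), (18,G3,7.5), (19,G1,9), (20,G2,10), (24,G3,11), (28,G2,12)
Step 2: Sum ranks within each group.
R_1 = 14.5 (n_1 = 3)
R_2 = 40.5 (n_2 = 5)
R_3 = 23 (n_3 = 4)
Step 3: H = 12/(N(N+1)) * sum(R_i^2/n_i) - 3(N+1)
     = 12/(12*13) * (14.5^2/3 + 40.5^2/5 + 23^2/4) - 3*13
     = 0.076923 * 530.383 - 39
     = 1.798718.
Step 4: Ties present; correction factor C = 1 - 12/(12^3 - 12) = 0.993007. Corrected H = 1.798718 / 0.993007 = 1.811385.
Step 5: Under H0, H ~ chi^2(2); p-value = 0.404262.
Step 6: alpha = 0.05. fail to reject H0.

H = 1.8114, df = 2, p = 0.404262, fail to reject H0.


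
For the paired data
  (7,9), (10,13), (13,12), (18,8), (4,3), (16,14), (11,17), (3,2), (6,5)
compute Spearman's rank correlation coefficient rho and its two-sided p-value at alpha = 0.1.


Step 1: Rank x and y separately (midranks; no ties here).
rank(x): 7->4, 10->5, 13->7, 18->9, 4->2, 16->8, 11->6, 3->1, 6->3
rank(y): 9->5, 13->7, 12->6, 8->4, 3->2, 14->8, 17->9, 2->1, 5->3
Step 2: d_i = R_x(i) - R_y(i); compute d_i^2.
  (4-5)^2=1, (5-7)^2=4, (7-6)^2=1, (9-4)^2=25, (2-2)^2=0, (8-8)^2=0, (6-9)^2=9, (1-1)^2=0, (3-3)^2=0
sum(d^2) = 40.
Step 3: rho = 1 - 6*40 / (9*(9^2 - 1)) = 1 - 240/720 = 0.666667.
Step 4: Under H0, t = rho * sqrt((n-2)/(1-rho^2)) = 2.3664 ~ t(7).
Step 5: Two-sided p-value from the t-distribution with 7 df = 0.049867.
Step 6: alpha = 0.1. reject H0.

rho = 0.6667, p = 0.049867, reject H0 at alpha = 0.1.


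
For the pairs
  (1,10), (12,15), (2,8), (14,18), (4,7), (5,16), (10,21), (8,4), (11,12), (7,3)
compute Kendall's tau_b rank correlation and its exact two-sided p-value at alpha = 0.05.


Step 1: Enumerate the 45 unordered pairs (i,j) with i<j and classify each by sign(x_j-x_i) * sign(y_j-y_i).
  (1,2):dx=+11,dy=+5->C; (1,3):dx=+1,dy=-2->D; (1,4):dx=+13,dy=+8->C; (1,5):dx=+3,dy=-3->D
  (1,6):dx=+4,dy=+6->C; (1,7):dx=+9,dy=+11->C; (1,8):dx=+7,dy=-6->D; (1,9):dx=+10,dy=+2->C
  (1,10):dx=+6,dy=-7->D; (2,3):dx=-10,dy=-7->C; (2,4):dx=+2,dy=+3->C; (2,5):dx=-8,dy=-8->C
  (2,6):dx=-7,dy=+1->D; (2,7):dx=-2,dy=+6->D; (2,8):dx=-4,dy=-11->C; (2,9):dx=-1,dy=-3->C
  (2,10):dx=-5,dy=-12->C; (3,4):dx=+12,dy=+10->C; (3,5):dx=+2,dy=-1->D; (3,6):dx=+3,dy=+8->C
  (3,7):dx=+8,dy=+13->C; (3,8):dx=+6,dy=-4->D; (3,9):dx=+9,dy=+4->C; (3,10):dx=+5,dy=-5->D
  (4,5):dx=-10,dy=-11->C; (4,6):dx=-9,dy=-2->C; (4,7):dx=-4,dy=+3->D; (4,8):dx=-6,dy=-14->C
  (4,9):dx=-3,dy=-6->C; (4,10):dx=-7,dy=-15->C; (5,6):dx=+1,dy=+9->C; (5,7):dx=+6,dy=+14->C
  (5,8):dx=+4,dy=-3->D; (5,9):dx=+7,dy=+5->C; (5,10):dx=+3,dy=-4->D; (6,7):dx=+5,dy=+5->C
  (6,8):dx=+3,dy=-12->D; (6,9):dx=+6,dy=-4->D; (6,10):dx=+2,dy=-13->D; (7,8):dx=-2,dy=-17->C
  (7,9):dx=+1,dy=-9->D; (7,10):dx=-3,dy=-18->C; (8,9):dx=+3,dy=+8->C; (8,10):dx=-1,dy=-1->C
  (9,10):dx=-4,dy=-9->C
Step 2: C = 29, D = 16, total pairs = 45.
Step 3: tau = (C - D)/(n(n-1)/2) = (29 - 16)/45 = 0.288889.
Step 4: Exact two-sided p-value (enumerate n! = 3628800 permutations of y under H0): p = 0.291248.
Step 5: alpha = 0.05. fail to reject H0.

tau_b = 0.2889 (C=29, D=16), p = 0.291248, fail to reject H0.


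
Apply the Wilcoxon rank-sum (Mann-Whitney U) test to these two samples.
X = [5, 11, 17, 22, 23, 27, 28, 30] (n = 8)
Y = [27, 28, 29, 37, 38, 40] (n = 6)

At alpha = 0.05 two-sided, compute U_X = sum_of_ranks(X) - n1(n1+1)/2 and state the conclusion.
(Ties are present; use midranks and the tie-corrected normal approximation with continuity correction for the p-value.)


Step 1: Combine and sort all 14 observations; assign midranks.
sorted (value, group): (5,X), (11,X), (17,X), (22,X), (23,X), (27,X), (27,Y), (28,X), (28,Y), (29,Y), (30,X), (37,Y), (38,Y), (40,Y)
ranks: 5->1, 11->2, 17->3, 22->4, 23->5, 27->6.5, 27->6.5, 28->8.5, 28->8.5, 29->10, 30->11, 37->12, 38->13, 40->14
Step 2: Rank sum for X: R1 = 1 + 2 + 3 + 4 + 5 + 6.5 + 8.5 + 11 = 41.
Step 3: U_X = R1 - n1(n1+1)/2 = 41 - 8*9/2 = 41 - 36 = 5.
       U_Y = n1*n2 - U_X = 48 - 5 = 43.
Step 4: Ties are present, so use the tie-corrected normal approximation (with continuity correction) for the p-value.
Step 5: p-value = 0.016684; compare to alpha = 0.05. reject H0.

U_X = 5, p = 0.016684, reject H0 at alpha = 0.05.


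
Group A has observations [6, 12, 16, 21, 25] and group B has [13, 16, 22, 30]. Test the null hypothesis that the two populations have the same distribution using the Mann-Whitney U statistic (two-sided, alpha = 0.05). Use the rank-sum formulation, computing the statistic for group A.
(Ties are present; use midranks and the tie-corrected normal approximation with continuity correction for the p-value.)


Step 1: Combine and sort all 9 observations; assign midranks.
sorted (value, group): (6,X), (12,X), (13,Y), (16,X), (16,Y), (21,X), (22,Y), (25,X), (30,Y)
ranks: 6->1, 12->2, 13->3, 16->4.5, 16->4.5, 21->6, 22->7, 25->8, 30->9
Step 2: Rank sum for X: R1 = 1 + 2 + 4.5 + 6 + 8 = 21.5.
Step 3: U_X = R1 - n1(n1+1)/2 = 21.5 - 5*6/2 = 21.5 - 15 = 6.5.
       U_Y = n1*n2 - U_X = 20 - 6.5 = 13.5.
Step 4: Ties are present, so use the tie-corrected normal approximation (with continuity correction) for the p-value.
Step 5: p-value = 0.460558; compare to alpha = 0.05. fail to reject H0.

U_X = 6.5, p = 0.460558, fail to reject H0 at alpha = 0.05.


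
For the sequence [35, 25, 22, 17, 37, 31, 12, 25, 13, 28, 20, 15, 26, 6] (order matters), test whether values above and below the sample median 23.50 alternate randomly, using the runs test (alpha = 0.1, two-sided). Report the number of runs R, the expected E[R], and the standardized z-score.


Step 1: Compute median = 23.50; label A = above, B = below.
Labels in order: AABBAABABABBAB  (n_A = 7, n_B = 7)
Step 2: Count runs R = 10.
Step 3: Under H0 (random ordering), E[R] = 2*n_A*n_B/(n_A+n_B) + 1 = 2*7*7/14 + 1 = 8.0000.
        Var[R] = 2*n_A*n_B*(2*n_A*n_B - n_A - n_B) / ((n_A+n_B)^2 * (n_A+n_B-1)) = 8232/2548 = 3.2308.
        SD[R] = 1.7974.
Step 4: Continuity-corrected z = (R - 0.5 - E[R]) / SD[R] = (10 - 0.5 - 8.0000) / 1.7974 = 0.8345.
Step 5: Two-sided p-value via normal approximation = 2*(1 - Phi(|z|)) = 0.403986.
Step 6: alpha = 0.1. fail to reject H0.

R = 10, z = 0.8345, p = 0.403986, fail to reject H0.


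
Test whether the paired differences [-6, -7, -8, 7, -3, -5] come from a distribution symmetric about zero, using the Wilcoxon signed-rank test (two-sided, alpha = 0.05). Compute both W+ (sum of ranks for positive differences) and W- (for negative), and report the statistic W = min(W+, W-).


Step 1: Drop any zero differences (none here) and take |d_i|.
|d| = [6, 7, 8, 7, 3, 5]
Step 2: Midrank |d_i| (ties get averaged ranks).
ranks: |6|->3, |7|->4.5, |8|->6, |7|->4.5, |3|->1, |5|->2
Step 3: Attach original signs; sum ranks with positive sign and with negative sign.
W+ = 4.5 = 4.5
W- = 3 + 4.5 + 6 + 1 + 2 = 16.5
(Check: W+ + W- = 21 should equal n(n+1)/2 = 21.)
Step 4: Test statistic W = min(W+, W-) = 4.5.
Step 5: Ties in |d|, so use the tie-corrected normal approximation.
        E[W] = n(n+1)/4 = 6*7/4 = 10.5.
        Tie groups: |d|=7 (t=2); sum(t^3 - t) = 6.
        Var[W] = n(n+1)(2n+1)/24 - sum(t^3-t)/48 = 546/24 - 6/48 = 22.625.
        z = (W - E[W]) / sqrt(Var[W]) = (4.5 - 10.5) / 4.7566 = -1.2614.
        Two-sided p = 2*Phi(z) = 0.207160.
Step 6: alpha = 0.05. fail to reject H0.

W+ = 4.5, W- = 16.5, W = min = 4.5, p = 0.207160, fail to reject H0.


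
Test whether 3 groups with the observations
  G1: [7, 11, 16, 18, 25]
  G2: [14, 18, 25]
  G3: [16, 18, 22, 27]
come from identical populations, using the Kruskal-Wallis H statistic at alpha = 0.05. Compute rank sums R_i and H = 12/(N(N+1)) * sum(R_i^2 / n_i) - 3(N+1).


Step 1: Combine all N = 12 observations and assign midranks.
sorted (value, group, rank): (7,G1,1), (11,G1,2), (14,G2,3), (16,G1,4.5), (16,G3,4.5), (18,G1,7), (18,G2,7), (18,G3,7), (22,G3,9), (25,G1,10.5), (25,G2,10.5), (27,G3,12)
Step 2: Sum ranks within each group.
R_1 = 25 (n_1 = 5)
R_2 = 20.5 (n_2 = 3)
R_3 = 32.5 (n_3 = 4)
Step 3: H = 12/(N(N+1)) * sum(R_i^2/n_i) - 3(N+1)
     = 12/(12*13) * (25^2/5 + 20.5^2/3 + 32.5^2/4) - 3*13
     = 0.076923 * 529.146 - 39
     = 1.703526.
Step 4: Ties present; correction factor C = 1 - 36/(12^3 - 12) = 0.979021. Corrected H = 1.703526 / 0.979021 = 1.740030.
Step 5: Under H0, H ~ chi^2(2); p-value = 0.418945.
Step 6: alpha = 0.05. fail to reject H0.

H = 1.7400, df = 2, p = 0.418945, fail to reject H0.


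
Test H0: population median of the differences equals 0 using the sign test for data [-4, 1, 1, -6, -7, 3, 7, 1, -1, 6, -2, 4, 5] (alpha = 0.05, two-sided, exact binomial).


Step 1: Discard zero differences. Original n = 13; n_eff = number of nonzero differences = 13.
Nonzero differences (with sign): -4, +1, +1, -6, -7, +3, +7, +1, -1, +6, -2, +4, +5
Step 2: Count signs: positive = 8, negative = 5.
Step 3: Under H0: P(positive) = 0.5, so the number of positives S ~ Bin(13, 0.5).
Step 4: Two-sided exact p-value = sum of Bin(13,0.5) probabilities at or below the observed probability = 0.581055.
Step 5: alpha = 0.05. fail to reject H0.

n_eff = 13, pos = 8, neg = 5, p = 0.581055, fail to reject H0.


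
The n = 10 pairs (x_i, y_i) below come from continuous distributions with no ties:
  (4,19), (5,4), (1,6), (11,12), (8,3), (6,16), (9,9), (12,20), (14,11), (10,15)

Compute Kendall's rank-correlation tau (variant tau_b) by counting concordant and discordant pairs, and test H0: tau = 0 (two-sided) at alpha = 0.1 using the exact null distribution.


Step 1: Enumerate the 45 unordered pairs (i,j) with i<j and classify each by sign(x_j-x_i) * sign(y_j-y_i).
  (1,2):dx=+1,dy=-15->D; (1,3):dx=-3,dy=-13->C; (1,4):dx=+7,dy=-7->D; (1,5):dx=+4,dy=-16->D
  (1,6):dx=+2,dy=-3->D; (1,7):dx=+5,dy=-10->D; (1,8):dx=+8,dy=+1->C; (1,9):dx=+10,dy=-8->D
  (1,10):dx=+6,dy=-4->D; (2,3):dx=-4,dy=+2->D; (2,4):dx=+6,dy=+8->C; (2,5):dx=+3,dy=-1->D
  (2,6):dx=+1,dy=+12->C; (2,7):dx=+4,dy=+5->C; (2,8):dx=+7,dy=+16->C; (2,9):dx=+9,dy=+7->C
  (2,10):dx=+5,dy=+11->C; (3,4):dx=+10,dy=+6->C; (3,5):dx=+7,dy=-3->D; (3,6):dx=+5,dy=+10->C
  (3,7):dx=+8,dy=+3->C; (3,8):dx=+11,dy=+14->C; (3,9):dx=+13,dy=+5->C; (3,10):dx=+9,dy=+9->C
  (4,5):dx=-3,dy=-9->C; (4,6):dx=-5,dy=+4->D; (4,7):dx=-2,dy=-3->C; (4,8):dx=+1,dy=+8->C
  (4,9):dx=+3,dy=-1->D; (4,10):dx=-1,dy=+3->D; (5,6):dx=-2,dy=+13->D; (5,7):dx=+1,dy=+6->C
  (5,8):dx=+4,dy=+17->C; (5,9):dx=+6,dy=+8->C; (5,10):dx=+2,dy=+12->C; (6,7):dx=+3,dy=-7->D
  (6,8):dx=+6,dy=+4->C; (6,9):dx=+8,dy=-5->D; (6,10):dx=+4,dy=-1->D; (7,8):dx=+3,dy=+11->C
  (7,9):dx=+5,dy=+2->C; (7,10):dx=+1,dy=+6->C; (8,9):dx=+2,dy=-9->D; (8,10):dx=-2,dy=-5->C
  (9,10):dx=-4,dy=+4->D
Step 2: C = 26, D = 19, total pairs = 45.
Step 3: tau = (C - D)/(n(n-1)/2) = (26 - 19)/45 = 0.155556.
Step 4: Exact two-sided p-value (enumerate n! = 3628800 permutations of y under H0): p = 0.600654.
Step 5: alpha = 0.1. fail to reject H0.

tau_b = 0.1556 (C=26, D=19), p = 0.600654, fail to reject H0.


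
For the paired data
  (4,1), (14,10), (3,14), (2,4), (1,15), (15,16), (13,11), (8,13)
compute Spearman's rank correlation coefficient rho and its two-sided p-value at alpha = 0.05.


Step 1: Rank x and y separately (midranks; no ties here).
rank(x): 4->4, 14->7, 3->3, 2->2, 1->1, 15->8, 13->6, 8->5
rank(y): 1->1, 10->3, 14->6, 4->2, 15->7, 16->8, 11->4, 13->5
Step 2: d_i = R_x(i) - R_y(i); compute d_i^2.
  (4-1)^2=9, (7-3)^2=16, (3-6)^2=9, (2-2)^2=0, (1-7)^2=36, (8-8)^2=0, (6-4)^2=4, (5-5)^2=0
sum(d^2) = 74.
Step 3: rho = 1 - 6*74 / (8*(8^2 - 1)) = 1 - 444/504 = 0.119048.
Step 4: Under H0, t = rho * sqrt((n-2)/(1-rho^2)) = 0.2937 ~ t(6).
Step 5: Two-sided p-value from the t-distribution with 6 df = 0.778886.
Step 6: alpha = 0.05. fail to reject H0.

rho = 0.1190, p = 0.778886, fail to reject H0 at alpha = 0.05.


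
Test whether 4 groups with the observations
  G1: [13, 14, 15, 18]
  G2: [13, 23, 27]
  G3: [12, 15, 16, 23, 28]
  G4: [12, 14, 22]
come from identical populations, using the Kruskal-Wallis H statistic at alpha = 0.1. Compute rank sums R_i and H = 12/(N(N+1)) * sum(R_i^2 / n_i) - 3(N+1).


Step 1: Combine all N = 15 observations and assign midranks.
sorted (value, group, rank): (12,G3,1.5), (12,G4,1.5), (13,G1,3.5), (13,G2,3.5), (14,G1,5.5), (14,G4,5.5), (15,G1,7.5), (15,G3,7.5), (16,G3,9), (18,G1,10), (22,G4,11), (23,G2,12.5), (23,G3,12.5), (27,G2,14), (28,G3,15)
Step 2: Sum ranks within each group.
R_1 = 26.5 (n_1 = 4)
R_2 = 30 (n_2 = 3)
R_3 = 45.5 (n_3 = 5)
R_4 = 18 (n_4 = 3)
Step 3: H = 12/(N(N+1)) * sum(R_i^2/n_i) - 3(N+1)
     = 12/(15*16) * (26.5^2/4 + 30^2/3 + 45.5^2/5 + 18^2/3) - 3*16
     = 0.050000 * 997.612 - 48
     = 1.880625.
Step 4: Ties present; correction factor C = 1 - 30/(15^3 - 15) = 0.991071. Corrected H = 1.880625 / 0.991071 = 1.897568.
Step 5: Under H0, H ~ chi^2(3); p-value = 0.593937.
Step 6: alpha = 0.1. fail to reject H0.

H = 1.8976, df = 3, p = 0.593937, fail to reject H0.


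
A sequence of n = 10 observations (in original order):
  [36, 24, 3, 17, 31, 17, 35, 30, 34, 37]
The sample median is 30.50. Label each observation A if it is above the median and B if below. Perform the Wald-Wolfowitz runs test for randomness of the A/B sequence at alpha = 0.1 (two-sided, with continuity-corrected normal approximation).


Step 1: Compute median = 30.50; label A = above, B = below.
Labels in order: ABBBABABAA  (n_A = 5, n_B = 5)
Step 2: Count runs R = 7.
Step 3: Under H0 (random ordering), E[R] = 2*n_A*n_B/(n_A+n_B) + 1 = 2*5*5/10 + 1 = 6.0000.
        Var[R] = 2*n_A*n_B*(2*n_A*n_B - n_A - n_B) / ((n_A+n_B)^2 * (n_A+n_B-1)) = 2000/900 = 2.2222.
        SD[R] = 1.4907.
Step 4: Continuity-corrected z = (R - 0.5 - E[R]) / SD[R] = (7 - 0.5 - 6.0000) / 1.4907 = 0.3354.
Step 5: Two-sided p-value via normal approximation = 2*(1 - Phi(|z|)) = 0.737316.
Step 6: alpha = 0.1. fail to reject H0.

R = 7, z = 0.3354, p = 0.737316, fail to reject H0.


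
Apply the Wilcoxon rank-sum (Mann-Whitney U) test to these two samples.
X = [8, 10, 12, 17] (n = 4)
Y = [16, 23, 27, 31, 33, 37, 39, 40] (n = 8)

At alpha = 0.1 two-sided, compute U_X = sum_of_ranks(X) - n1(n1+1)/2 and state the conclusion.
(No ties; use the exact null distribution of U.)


Step 1: Combine and sort all 12 observations; assign midranks.
sorted (value, group): (8,X), (10,X), (12,X), (16,Y), (17,X), (23,Y), (27,Y), (31,Y), (33,Y), (37,Y), (39,Y), (40,Y)
ranks: 8->1, 10->2, 12->3, 16->4, 17->5, 23->6, 27->7, 31->8, 33->9, 37->10, 39->11, 40->12
Step 2: Rank sum for X: R1 = 1 + 2 + 3 + 5 = 11.
Step 3: U_X = R1 - n1(n1+1)/2 = 11 - 4*5/2 = 11 - 10 = 1.
       U_Y = n1*n2 - U_X = 32 - 1 = 31.
Step 4: No ties, so the exact null distribution of U (based on enumerating the C(12,4) = 495 equally likely rank assignments) gives the two-sided p-value.
Step 5: p-value = 0.008081; compare to alpha = 0.1. reject H0.

U_X = 1, p = 0.008081, reject H0 at alpha = 0.1.


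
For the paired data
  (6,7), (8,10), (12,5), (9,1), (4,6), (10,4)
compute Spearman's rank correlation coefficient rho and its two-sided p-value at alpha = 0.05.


Step 1: Rank x and y separately (midranks; no ties here).
rank(x): 6->2, 8->3, 12->6, 9->4, 4->1, 10->5
rank(y): 7->5, 10->6, 5->3, 1->1, 6->4, 4->2
Step 2: d_i = R_x(i) - R_y(i); compute d_i^2.
  (2-5)^2=9, (3-6)^2=9, (6-3)^2=9, (4-1)^2=9, (1-4)^2=9, (5-2)^2=9
sum(d^2) = 54.
Step 3: rho = 1 - 6*54 / (6*(6^2 - 1)) = 1 - 324/210 = -0.542857.
Step 4: Under H0, t = rho * sqrt((n-2)/(1-rho^2)) = -1.2928 ~ t(4).
Step 5: Two-sided p-value from the t-distribution with 4 df = 0.265703.
Step 6: alpha = 0.05. fail to reject H0.

rho = -0.5429, p = 0.265703, fail to reject H0 at alpha = 0.05.


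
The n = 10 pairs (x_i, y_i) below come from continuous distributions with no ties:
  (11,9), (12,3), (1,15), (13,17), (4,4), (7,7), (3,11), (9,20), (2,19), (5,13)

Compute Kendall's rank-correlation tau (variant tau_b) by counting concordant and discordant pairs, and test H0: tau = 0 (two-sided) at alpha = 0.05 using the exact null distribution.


Step 1: Enumerate the 45 unordered pairs (i,j) with i<j and classify each by sign(x_j-x_i) * sign(y_j-y_i).
  (1,2):dx=+1,dy=-6->D; (1,3):dx=-10,dy=+6->D; (1,4):dx=+2,dy=+8->C; (1,5):dx=-7,dy=-5->C
  (1,6):dx=-4,dy=-2->C; (1,7):dx=-8,dy=+2->D; (1,8):dx=-2,dy=+11->D; (1,9):dx=-9,dy=+10->D
  (1,10):dx=-6,dy=+4->D; (2,3):dx=-11,dy=+12->D; (2,4):dx=+1,dy=+14->C; (2,5):dx=-8,dy=+1->D
  (2,6):dx=-5,dy=+4->D; (2,7):dx=-9,dy=+8->D; (2,8):dx=-3,dy=+17->D; (2,9):dx=-10,dy=+16->D
  (2,10):dx=-7,dy=+10->D; (3,4):dx=+12,dy=+2->C; (3,5):dx=+3,dy=-11->D; (3,6):dx=+6,dy=-8->D
  (3,7):dx=+2,dy=-4->D; (3,8):dx=+8,dy=+5->C; (3,9):dx=+1,dy=+4->C; (3,10):dx=+4,dy=-2->D
  (4,5):dx=-9,dy=-13->C; (4,6):dx=-6,dy=-10->C; (4,7):dx=-10,dy=-6->C; (4,8):dx=-4,dy=+3->D
  (4,9):dx=-11,dy=+2->D; (4,10):dx=-8,dy=-4->C; (5,6):dx=+3,dy=+3->C; (5,7):dx=-1,dy=+7->D
  (5,8):dx=+5,dy=+16->C; (5,9):dx=-2,dy=+15->D; (5,10):dx=+1,dy=+9->C; (6,7):dx=-4,dy=+4->D
  (6,8):dx=+2,dy=+13->C; (6,9):dx=-5,dy=+12->D; (6,10):dx=-2,dy=+6->D; (7,8):dx=+6,dy=+9->C
  (7,9):dx=-1,dy=+8->D; (7,10):dx=+2,dy=+2->C; (8,9):dx=-7,dy=-1->C; (8,10):dx=-4,dy=-7->C
  (9,10):dx=+3,dy=-6->D
Step 2: C = 19, D = 26, total pairs = 45.
Step 3: tau = (C - D)/(n(n-1)/2) = (19 - 26)/45 = -0.155556.
Step 4: Exact two-sided p-value (enumerate n! = 3628800 permutations of y under H0): p = 0.600654.
Step 5: alpha = 0.05. fail to reject H0.

tau_b = -0.1556 (C=19, D=26), p = 0.600654, fail to reject H0.


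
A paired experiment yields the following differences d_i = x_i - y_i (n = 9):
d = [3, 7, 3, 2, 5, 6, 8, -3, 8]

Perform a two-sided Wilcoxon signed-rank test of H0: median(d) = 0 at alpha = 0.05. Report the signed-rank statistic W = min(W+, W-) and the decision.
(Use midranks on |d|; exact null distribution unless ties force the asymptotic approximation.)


Step 1: Drop any zero differences (none here) and take |d_i|.
|d| = [3, 7, 3, 2, 5, 6, 8, 3, 8]
Step 2: Midrank |d_i| (ties get averaged ranks).
ranks: |3|->3, |7|->7, |3|->3, |2|->1, |5|->5, |6|->6, |8|->8.5, |3|->3, |8|->8.5
Step 3: Attach original signs; sum ranks with positive sign and with negative sign.
W+ = 3 + 7 + 3 + 1 + 5 + 6 + 8.5 + 8.5 = 42
W- = 3 = 3
(Check: W+ + W- = 45 should equal n(n+1)/2 = 45.)
Step 4: Test statistic W = min(W+, W-) = 3.
Step 5: Ties in |d|, so use the tie-corrected normal approximation.
        E[W] = n(n+1)/4 = 9*10/4 = 22.5.
        Tie groups: |d|=3 (t=3), |d|=8 (t=2); sum(t^3 - t) = 30.
        Var[W] = n(n+1)(2n+1)/24 - sum(t^3-t)/48 = 1710/24 - 30/48 = 70.625.
        z = (W - E[W]) / sqrt(Var[W]) = (3 - 22.5) / 8.4039 = -2.3204.
        Two-sided p = 2*Phi(z) = 0.020321.
Step 6: alpha = 0.05. reject H0.

W+ = 42, W- = 3, W = min = 3, p = 0.020321, reject H0.


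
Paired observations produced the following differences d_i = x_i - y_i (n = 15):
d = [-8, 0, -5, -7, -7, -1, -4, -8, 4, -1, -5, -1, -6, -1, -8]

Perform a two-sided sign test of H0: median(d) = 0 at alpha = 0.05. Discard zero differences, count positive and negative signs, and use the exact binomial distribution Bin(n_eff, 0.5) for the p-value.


Step 1: Discard zero differences. Original n = 15; n_eff = number of nonzero differences = 14.
Nonzero differences (with sign): -8, -5, -7, -7, -1, -4, -8, +4, -1, -5, -1, -6, -1, -8
Step 2: Count signs: positive = 1, negative = 13.
Step 3: Under H0: P(positive) = 0.5, so the number of positives S ~ Bin(14, 0.5).
Step 4: Two-sided exact p-value = sum of Bin(14,0.5) probabilities at or below the observed probability = 0.001831.
Step 5: alpha = 0.05. reject H0.

n_eff = 14, pos = 1, neg = 13, p = 0.001831, reject H0.


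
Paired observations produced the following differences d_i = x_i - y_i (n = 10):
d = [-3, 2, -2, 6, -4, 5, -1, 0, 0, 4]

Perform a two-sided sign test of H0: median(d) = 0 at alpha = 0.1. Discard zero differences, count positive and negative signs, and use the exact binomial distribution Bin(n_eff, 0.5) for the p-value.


Step 1: Discard zero differences. Original n = 10; n_eff = number of nonzero differences = 8.
Nonzero differences (with sign): -3, +2, -2, +6, -4, +5, -1, +4
Step 2: Count signs: positive = 4, negative = 4.
Step 3: Under H0: P(positive) = 0.5, so the number of positives S ~ Bin(8, 0.5).
Step 4: Two-sided exact p-value = sum of Bin(8,0.5) probabilities at or below the observed probability = 1.000000.
Step 5: alpha = 0.1. fail to reject H0.

n_eff = 8, pos = 4, neg = 4, p = 1.000000, fail to reject H0.


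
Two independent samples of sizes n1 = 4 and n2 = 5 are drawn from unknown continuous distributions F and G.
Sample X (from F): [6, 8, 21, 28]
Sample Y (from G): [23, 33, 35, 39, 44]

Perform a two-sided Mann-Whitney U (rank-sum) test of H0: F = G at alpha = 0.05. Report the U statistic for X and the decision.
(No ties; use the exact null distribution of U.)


Step 1: Combine and sort all 9 observations; assign midranks.
sorted (value, group): (6,X), (8,X), (21,X), (23,Y), (28,X), (33,Y), (35,Y), (39,Y), (44,Y)
ranks: 6->1, 8->2, 21->3, 23->4, 28->5, 33->6, 35->7, 39->8, 44->9
Step 2: Rank sum for X: R1 = 1 + 2 + 3 + 5 = 11.
Step 3: U_X = R1 - n1(n1+1)/2 = 11 - 4*5/2 = 11 - 10 = 1.
       U_Y = n1*n2 - U_X = 20 - 1 = 19.
Step 4: No ties, so the exact null distribution of U (based on enumerating the C(9,4) = 126 equally likely rank assignments) gives the two-sided p-value.
Step 5: p-value = 0.031746; compare to alpha = 0.05. reject H0.

U_X = 1, p = 0.031746, reject H0 at alpha = 0.05.


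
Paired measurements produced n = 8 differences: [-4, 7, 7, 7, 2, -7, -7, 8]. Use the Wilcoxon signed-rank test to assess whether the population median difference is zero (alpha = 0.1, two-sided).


Step 1: Drop any zero differences (none here) and take |d_i|.
|d| = [4, 7, 7, 7, 2, 7, 7, 8]
Step 2: Midrank |d_i| (ties get averaged ranks).
ranks: |4|->2, |7|->5, |7|->5, |7|->5, |2|->1, |7|->5, |7|->5, |8|->8
Step 3: Attach original signs; sum ranks with positive sign and with negative sign.
W+ = 5 + 5 + 5 + 1 + 8 = 24
W- = 2 + 5 + 5 = 12
(Check: W+ + W- = 36 should equal n(n+1)/2 = 36.)
Step 4: Test statistic W = min(W+, W-) = 12.
Step 5: Ties in |d|, so use the tie-corrected normal approximation.
        E[W] = n(n+1)/4 = 8*9/4 = 18.
        Tie groups: |d|=7 (t=5); sum(t^3 - t) = 120.
        Var[W] = n(n+1)(2n+1)/24 - sum(t^3-t)/48 = 1224/24 - 120/48 = 48.5.
        z = (W - E[W]) / sqrt(Var[W]) = (12 - 18) / 6.9642 = -0.8615.
        Two-sided p = 2*Phi(z) = 0.388935.
Step 6: alpha = 0.1. fail to reject H0.

W+ = 24, W- = 12, W = min = 12, p = 0.388935, fail to reject H0.


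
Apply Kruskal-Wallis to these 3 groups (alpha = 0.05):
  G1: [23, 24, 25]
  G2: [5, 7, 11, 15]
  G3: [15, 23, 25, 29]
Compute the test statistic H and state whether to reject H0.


Step 1: Combine all N = 11 observations and assign midranks.
sorted (value, group, rank): (5,G2,1), (7,G2,2), (11,G2,3), (15,G2,4.5), (15,G3,4.5), (23,G1,6.5), (23,G3,6.5), (24,G1,8), (25,G1,9.5), (25,G3,9.5), (29,G3,11)
Step 2: Sum ranks within each group.
R_1 = 24 (n_1 = 3)
R_2 = 10.5 (n_2 = 4)
R_3 = 31.5 (n_3 = 4)
Step 3: H = 12/(N(N+1)) * sum(R_i^2/n_i) - 3(N+1)
     = 12/(11*12) * (24^2/3 + 10.5^2/4 + 31.5^2/4) - 3*12
     = 0.090909 * 467.625 - 36
     = 6.511364.
Step 4: Ties present; correction factor C = 1 - 18/(11^3 - 11) = 0.986364. Corrected H = 6.511364 / 0.986364 = 6.601382.
Step 5: Under H0, H ~ chi^2(2); p-value = 0.036858.
Step 6: alpha = 0.05. reject H0.

H = 6.6014, df = 2, p = 0.036858, reject H0.


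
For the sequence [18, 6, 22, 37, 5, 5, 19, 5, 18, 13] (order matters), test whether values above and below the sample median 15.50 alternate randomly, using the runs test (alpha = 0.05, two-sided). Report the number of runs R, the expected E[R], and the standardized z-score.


Step 1: Compute median = 15.50; label A = above, B = below.
Labels in order: ABAABBABAB  (n_A = 5, n_B = 5)
Step 2: Count runs R = 8.
Step 3: Under H0 (random ordering), E[R] = 2*n_A*n_B/(n_A+n_B) + 1 = 2*5*5/10 + 1 = 6.0000.
        Var[R] = 2*n_A*n_B*(2*n_A*n_B - n_A - n_B) / ((n_A+n_B)^2 * (n_A+n_B-1)) = 2000/900 = 2.2222.
        SD[R] = 1.4907.
Step 4: Continuity-corrected z = (R - 0.5 - E[R]) / SD[R] = (8 - 0.5 - 6.0000) / 1.4907 = 1.0062.
Step 5: Two-sided p-value via normal approximation = 2*(1 - Phi(|z|)) = 0.314305.
Step 6: alpha = 0.05. fail to reject H0.

R = 8, z = 1.0062, p = 0.314305, fail to reject H0.


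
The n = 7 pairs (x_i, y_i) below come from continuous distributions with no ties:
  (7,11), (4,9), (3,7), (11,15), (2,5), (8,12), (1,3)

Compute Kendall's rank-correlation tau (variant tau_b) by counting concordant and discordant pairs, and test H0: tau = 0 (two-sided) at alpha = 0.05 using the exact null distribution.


Step 1: Enumerate the 21 unordered pairs (i,j) with i<j and classify each by sign(x_j-x_i) * sign(y_j-y_i).
  (1,2):dx=-3,dy=-2->C; (1,3):dx=-4,dy=-4->C; (1,4):dx=+4,dy=+4->C; (1,5):dx=-5,dy=-6->C
  (1,6):dx=+1,dy=+1->C; (1,7):dx=-6,dy=-8->C; (2,3):dx=-1,dy=-2->C; (2,4):dx=+7,dy=+6->C
  (2,5):dx=-2,dy=-4->C; (2,6):dx=+4,dy=+3->C; (2,7):dx=-3,dy=-6->C; (3,4):dx=+8,dy=+8->C
  (3,5):dx=-1,dy=-2->C; (3,6):dx=+5,dy=+5->C; (3,7):dx=-2,dy=-4->C; (4,5):dx=-9,dy=-10->C
  (4,6):dx=-3,dy=-3->C; (4,7):dx=-10,dy=-12->C; (5,6):dx=+6,dy=+7->C; (5,7):dx=-1,dy=-2->C
  (6,7):dx=-7,dy=-9->C
Step 2: C = 21, D = 0, total pairs = 21.
Step 3: tau = (C - D)/(n(n-1)/2) = (21 - 0)/21 = 1.000000.
Step 4: Exact two-sided p-value (enumerate n! = 5040 permutations of y under H0): p = 0.000397.
Step 5: alpha = 0.05. reject H0.

tau_b = 1.0000 (C=21, D=0), p = 0.000397, reject H0.


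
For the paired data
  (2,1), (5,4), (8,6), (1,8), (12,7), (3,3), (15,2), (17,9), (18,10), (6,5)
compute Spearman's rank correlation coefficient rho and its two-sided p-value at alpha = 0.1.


Step 1: Rank x and y separately (midranks; no ties here).
rank(x): 2->2, 5->4, 8->6, 1->1, 12->7, 3->3, 15->8, 17->9, 18->10, 6->5
rank(y): 1->1, 4->4, 6->6, 8->8, 7->7, 3->3, 2->2, 9->9, 10->10, 5->5
Step 2: d_i = R_x(i) - R_y(i); compute d_i^2.
  (2-1)^2=1, (4-4)^2=0, (6-6)^2=0, (1-8)^2=49, (7-7)^2=0, (3-3)^2=0, (8-2)^2=36, (9-9)^2=0, (10-10)^2=0, (5-5)^2=0
sum(d^2) = 86.
Step 3: rho = 1 - 6*86 / (10*(10^2 - 1)) = 1 - 516/990 = 0.478788.
Step 4: Under H0, t = rho * sqrt((n-2)/(1-rho^2)) = 1.5425 ~ t(8).
Step 5: Two-sided p-value from the t-distribution with 8 df = 0.161523.
Step 6: alpha = 0.1. fail to reject H0.

rho = 0.4788, p = 0.161523, fail to reject H0 at alpha = 0.1.


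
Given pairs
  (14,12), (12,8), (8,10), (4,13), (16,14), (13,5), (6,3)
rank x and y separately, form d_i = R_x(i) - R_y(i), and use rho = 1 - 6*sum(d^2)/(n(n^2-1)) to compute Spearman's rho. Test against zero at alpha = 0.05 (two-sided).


Step 1: Rank x and y separately (midranks; no ties here).
rank(x): 14->6, 12->4, 8->3, 4->1, 16->7, 13->5, 6->2
rank(y): 12->5, 8->3, 10->4, 13->6, 14->7, 5->2, 3->1
Step 2: d_i = R_x(i) - R_y(i); compute d_i^2.
  (6-5)^2=1, (4-3)^2=1, (3-4)^2=1, (1-6)^2=25, (7-7)^2=0, (5-2)^2=9, (2-1)^2=1
sum(d^2) = 38.
Step 3: rho = 1 - 6*38 / (7*(7^2 - 1)) = 1 - 228/336 = 0.321429.
Step 4: Under H0, t = rho * sqrt((n-2)/(1-rho^2)) = 0.7590 ~ t(5).
Step 5: Two-sided p-value from the t-distribution with 5 df = 0.482072.
Step 6: alpha = 0.05. fail to reject H0.

rho = 0.3214, p = 0.482072, fail to reject H0 at alpha = 0.05.


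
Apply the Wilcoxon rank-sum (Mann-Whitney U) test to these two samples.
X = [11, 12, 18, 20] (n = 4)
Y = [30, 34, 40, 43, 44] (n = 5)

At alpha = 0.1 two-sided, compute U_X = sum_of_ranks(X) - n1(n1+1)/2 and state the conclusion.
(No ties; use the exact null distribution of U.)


Step 1: Combine and sort all 9 observations; assign midranks.
sorted (value, group): (11,X), (12,X), (18,X), (20,X), (30,Y), (34,Y), (40,Y), (43,Y), (44,Y)
ranks: 11->1, 12->2, 18->3, 20->4, 30->5, 34->6, 40->7, 43->8, 44->9
Step 2: Rank sum for X: R1 = 1 + 2 + 3 + 4 = 10.
Step 3: U_X = R1 - n1(n1+1)/2 = 10 - 4*5/2 = 10 - 10 = 0.
       U_Y = n1*n2 - U_X = 20 - 0 = 20.
Step 4: No ties, so the exact null distribution of U (based on enumerating the C(9,4) = 126 equally likely rank assignments) gives the two-sided p-value.
Step 5: p-value = 0.015873; compare to alpha = 0.1. reject H0.

U_X = 0, p = 0.015873, reject H0 at alpha = 0.1.


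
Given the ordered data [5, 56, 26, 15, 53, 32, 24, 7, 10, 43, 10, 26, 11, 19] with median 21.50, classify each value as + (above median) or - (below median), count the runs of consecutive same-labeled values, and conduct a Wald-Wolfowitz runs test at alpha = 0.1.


Step 1: Compute median = 21.50; label A = above, B = below.
Labels in order: BAABAAABBABABB  (n_A = 7, n_B = 7)
Step 2: Count runs R = 9.
Step 3: Under H0 (random ordering), E[R] = 2*n_A*n_B/(n_A+n_B) + 1 = 2*7*7/14 + 1 = 8.0000.
        Var[R] = 2*n_A*n_B*(2*n_A*n_B - n_A - n_B) / ((n_A+n_B)^2 * (n_A+n_B-1)) = 8232/2548 = 3.2308.
        SD[R] = 1.7974.
Step 4: Continuity-corrected z = (R - 0.5 - E[R]) / SD[R] = (9 - 0.5 - 8.0000) / 1.7974 = 0.2782.
Step 5: Two-sided p-value via normal approximation = 2*(1 - Phi(|z|)) = 0.780879.
Step 6: alpha = 0.1. fail to reject H0.

R = 9, z = 0.2782, p = 0.780879, fail to reject H0.


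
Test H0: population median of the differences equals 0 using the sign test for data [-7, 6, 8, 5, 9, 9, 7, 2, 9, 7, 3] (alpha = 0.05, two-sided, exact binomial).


Step 1: Discard zero differences. Original n = 11; n_eff = number of nonzero differences = 11.
Nonzero differences (with sign): -7, +6, +8, +5, +9, +9, +7, +2, +9, +7, +3
Step 2: Count signs: positive = 10, negative = 1.
Step 3: Under H0: P(positive) = 0.5, so the number of positives S ~ Bin(11, 0.5).
Step 4: Two-sided exact p-value = sum of Bin(11,0.5) probabilities at or below the observed probability = 0.011719.
Step 5: alpha = 0.05. reject H0.

n_eff = 11, pos = 10, neg = 1, p = 0.011719, reject H0.


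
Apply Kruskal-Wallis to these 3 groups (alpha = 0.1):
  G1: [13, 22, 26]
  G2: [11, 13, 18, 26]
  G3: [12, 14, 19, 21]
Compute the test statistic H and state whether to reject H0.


Step 1: Combine all N = 11 observations and assign midranks.
sorted (value, group, rank): (11,G2,1), (12,G3,2), (13,G1,3.5), (13,G2,3.5), (14,G3,5), (18,G2,6), (19,G3,7), (21,G3,8), (22,G1,9), (26,G1,10.5), (26,G2,10.5)
Step 2: Sum ranks within each group.
R_1 = 23 (n_1 = 3)
R_2 = 21 (n_2 = 4)
R_3 = 22 (n_3 = 4)
Step 3: H = 12/(N(N+1)) * sum(R_i^2/n_i) - 3(N+1)
     = 12/(11*12) * (23^2/3 + 21^2/4 + 22^2/4) - 3*12
     = 0.090909 * 407.583 - 36
     = 1.053030.
Step 4: Ties present; correction factor C = 1 - 12/(11^3 - 11) = 0.990909. Corrected H = 1.053030 / 0.990909 = 1.062691.
Step 5: Under H0, H ~ chi^2(2); p-value = 0.587813.
Step 6: alpha = 0.1. fail to reject H0.

H = 1.0627, df = 2, p = 0.587813, fail to reject H0.


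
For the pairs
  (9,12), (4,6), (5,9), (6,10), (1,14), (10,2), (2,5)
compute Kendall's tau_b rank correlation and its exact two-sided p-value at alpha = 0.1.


Step 1: Enumerate the 21 unordered pairs (i,j) with i<j and classify each by sign(x_j-x_i) * sign(y_j-y_i).
  (1,2):dx=-5,dy=-6->C; (1,3):dx=-4,dy=-3->C; (1,4):dx=-3,dy=-2->C; (1,5):dx=-8,dy=+2->D
  (1,6):dx=+1,dy=-10->D; (1,7):dx=-7,dy=-7->C; (2,3):dx=+1,dy=+3->C; (2,4):dx=+2,dy=+4->C
  (2,5):dx=-3,dy=+8->D; (2,6):dx=+6,dy=-4->D; (2,7):dx=-2,dy=-1->C; (3,4):dx=+1,dy=+1->C
  (3,5):dx=-4,dy=+5->D; (3,6):dx=+5,dy=-7->D; (3,7):dx=-3,dy=-4->C; (4,5):dx=-5,dy=+4->D
  (4,6):dx=+4,dy=-8->D; (4,7):dx=-4,dy=-5->C; (5,6):dx=+9,dy=-12->D; (5,7):dx=+1,dy=-9->D
  (6,7):dx=-8,dy=+3->D
Step 2: C = 10, D = 11, total pairs = 21.
Step 3: tau = (C - D)/(n(n-1)/2) = (10 - 11)/21 = -0.047619.
Step 4: Exact two-sided p-value (enumerate n! = 5040 permutations of y under H0): p = 1.000000.
Step 5: alpha = 0.1. fail to reject H0.

tau_b = -0.0476 (C=10, D=11), p = 1.000000, fail to reject H0.


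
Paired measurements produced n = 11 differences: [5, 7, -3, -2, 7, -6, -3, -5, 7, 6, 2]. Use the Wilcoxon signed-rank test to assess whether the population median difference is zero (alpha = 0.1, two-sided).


Step 1: Drop any zero differences (none here) and take |d_i|.
|d| = [5, 7, 3, 2, 7, 6, 3, 5, 7, 6, 2]
Step 2: Midrank |d_i| (ties get averaged ranks).
ranks: |5|->5.5, |7|->10, |3|->3.5, |2|->1.5, |7|->10, |6|->7.5, |3|->3.5, |5|->5.5, |7|->10, |6|->7.5, |2|->1.5
Step 3: Attach original signs; sum ranks with positive sign and with negative sign.
W+ = 5.5 + 10 + 10 + 10 + 7.5 + 1.5 = 44.5
W- = 3.5 + 1.5 + 7.5 + 3.5 + 5.5 = 21.5
(Check: W+ + W- = 66 should equal n(n+1)/2 = 66.)
Step 4: Test statistic W = min(W+, W-) = 21.5.
Step 5: Ties in |d|, so use the tie-corrected normal approximation.
        E[W] = n(n+1)/4 = 11*12/4 = 33.
        Tie groups: |d|=2 (t=2), |d|=3 (t=2), |d|=5 (t=2), |d|=6 (t=2), |d|=7 (t=3); sum(t^3 - t) = 48.
        Var[W] = n(n+1)(2n+1)/24 - sum(t^3-t)/48 = 3036/24 - 48/48 = 125.5.
        z = (W - E[W]) / sqrt(Var[W]) = (21.5 - 33) / 11.2027 = -1.0265.
        Two-sided p = 2*Phi(z) = 0.304637.
Step 6: alpha = 0.1. fail to reject H0.

W+ = 44.5, W- = 21.5, W = min = 21.5, p = 0.304637, fail to reject H0.


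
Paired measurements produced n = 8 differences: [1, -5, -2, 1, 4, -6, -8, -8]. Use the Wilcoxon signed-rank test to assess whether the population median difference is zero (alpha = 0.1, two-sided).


Step 1: Drop any zero differences (none here) and take |d_i|.
|d| = [1, 5, 2, 1, 4, 6, 8, 8]
Step 2: Midrank |d_i| (ties get averaged ranks).
ranks: |1|->1.5, |5|->5, |2|->3, |1|->1.5, |4|->4, |6|->6, |8|->7.5, |8|->7.5
Step 3: Attach original signs; sum ranks with positive sign and with negative sign.
W+ = 1.5 + 1.5 + 4 = 7
W- = 5 + 3 + 6 + 7.5 + 7.5 = 29
(Check: W+ + W- = 36 should equal n(n+1)/2 = 36.)
Step 4: Test statistic W = min(W+, W-) = 7.
Step 5: Ties in |d|, so use the tie-corrected normal approximation.
        E[W] = n(n+1)/4 = 8*9/4 = 18.
        Tie groups: |d|=1 (t=2), |d|=8 (t=2); sum(t^3 - t) = 12.
        Var[W] = n(n+1)(2n+1)/24 - sum(t^3-t)/48 = 1224/24 - 12/48 = 50.75.
        z = (W - E[W]) / sqrt(Var[W]) = (7 - 18) / 7.1239 = -1.5441.
        Two-sided p = 2*Phi(z) = 0.122565.
Step 6: alpha = 0.1. fail to reject H0.

W+ = 7, W- = 29, W = min = 7, p = 0.122565, fail to reject H0.


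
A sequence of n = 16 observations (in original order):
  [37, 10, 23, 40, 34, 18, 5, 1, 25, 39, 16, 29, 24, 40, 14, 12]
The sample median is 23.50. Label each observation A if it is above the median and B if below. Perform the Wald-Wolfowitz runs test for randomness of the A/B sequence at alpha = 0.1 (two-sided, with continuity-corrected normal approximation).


Step 1: Compute median = 23.50; label A = above, B = below.
Labels in order: ABBAABBBAABAAABB  (n_A = 8, n_B = 8)
Step 2: Count runs R = 8.
Step 3: Under H0 (random ordering), E[R] = 2*n_A*n_B/(n_A+n_B) + 1 = 2*8*8/16 + 1 = 9.0000.
        Var[R] = 2*n_A*n_B*(2*n_A*n_B - n_A - n_B) / ((n_A+n_B)^2 * (n_A+n_B-1)) = 14336/3840 = 3.7333.
        SD[R] = 1.9322.
Step 4: Continuity-corrected z = (R + 0.5 - E[R]) / SD[R] = (8 + 0.5 - 9.0000) / 1.9322 = -0.2588.
Step 5: Two-sided p-value via normal approximation = 2*(1 - Phi(|z|)) = 0.795809.
Step 6: alpha = 0.1. fail to reject H0.

R = 8, z = -0.2588, p = 0.795809, fail to reject H0.


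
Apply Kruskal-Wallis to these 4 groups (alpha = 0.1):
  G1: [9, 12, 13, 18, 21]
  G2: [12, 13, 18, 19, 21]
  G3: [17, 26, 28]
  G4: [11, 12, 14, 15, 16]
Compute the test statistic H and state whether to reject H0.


Step 1: Combine all N = 18 observations and assign midranks.
sorted (value, group, rank): (9,G1,1), (11,G4,2), (12,G1,4), (12,G2,4), (12,G4,4), (13,G1,6.5), (13,G2,6.5), (14,G4,8), (15,G4,9), (16,G4,10), (17,G3,11), (18,G1,12.5), (18,G2,12.5), (19,G2,14), (21,G1,15.5), (21,G2,15.5), (26,G3,17), (28,G3,18)
Step 2: Sum ranks within each group.
R_1 = 39.5 (n_1 = 5)
R_2 = 52.5 (n_2 = 5)
R_3 = 46 (n_3 = 3)
R_4 = 33 (n_4 = 5)
Step 3: H = 12/(N(N+1)) * sum(R_i^2/n_i) - 3(N+1)
     = 12/(18*19) * (39.5^2/5 + 52.5^2/5 + 46^2/3 + 33^2/5) - 3*19
     = 0.035088 * 1786.43 - 57
     = 5.681871.
Step 4: Ties present; correction factor C = 1 - 42/(18^3 - 18) = 0.992776. Corrected H = 5.681871 / 0.992776 = 5.723216.
Step 5: Under H0, H ~ chi^2(3); p-value = 0.125881.
Step 6: alpha = 0.1. fail to reject H0.

H = 5.7232, df = 3, p = 0.125881, fail to reject H0.


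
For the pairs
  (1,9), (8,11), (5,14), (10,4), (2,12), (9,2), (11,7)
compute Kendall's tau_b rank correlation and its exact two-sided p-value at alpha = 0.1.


Step 1: Enumerate the 21 unordered pairs (i,j) with i<j and classify each by sign(x_j-x_i) * sign(y_j-y_i).
  (1,2):dx=+7,dy=+2->C; (1,3):dx=+4,dy=+5->C; (1,4):dx=+9,dy=-5->D; (1,5):dx=+1,dy=+3->C
  (1,6):dx=+8,dy=-7->D; (1,7):dx=+10,dy=-2->D; (2,3):dx=-3,dy=+3->D; (2,4):dx=+2,dy=-7->D
  (2,5):dx=-6,dy=+1->D; (2,6):dx=+1,dy=-9->D; (2,7):dx=+3,dy=-4->D; (3,4):dx=+5,dy=-10->D
  (3,5):dx=-3,dy=-2->C; (3,6):dx=+4,dy=-12->D; (3,7):dx=+6,dy=-7->D; (4,5):dx=-8,dy=+8->D
  (4,6):dx=-1,dy=-2->C; (4,7):dx=+1,dy=+3->C; (5,6):dx=+7,dy=-10->D; (5,7):dx=+9,dy=-5->D
  (6,7):dx=+2,dy=+5->C
Step 2: C = 7, D = 14, total pairs = 21.
Step 3: tau = (C - D)/(n(n-1)/2) = (7 - 14)/21 = -0.333333.
Step 4: Exact two-sided p-value (enumerate n! = 5040 permutations of y under H0): p = 0.381349.
Step 5: alpha = 0.1. fail to reject H0.

tau_b = -0.3333 (C=7, D=14), p = 0.381349, fail to reject H0.


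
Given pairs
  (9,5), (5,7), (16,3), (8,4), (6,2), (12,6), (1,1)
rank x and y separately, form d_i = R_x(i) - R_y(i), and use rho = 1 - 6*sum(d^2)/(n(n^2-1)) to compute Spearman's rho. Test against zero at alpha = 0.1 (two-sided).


Step 1: Rank x and y separately (midranks; no ties here).
rank(x): 9->5, 5->2, 16->7, 8->4, 6->3, 12->6, 1->1
rank(y): 5->5, 7->7, 3->3, 4->4, 2->2, 6->6, 1->1
Step 2: d_i = R_x(i) - R_y(i); compute d_i^2.
  (5-5)^2=0, (2-7)^2=25, (7-3)^2=16, (4-4)^2=0, (3-2)^2=1, (6-6)^2=0, (1-1)^2=0
sum(d^2) = 42.
Step 3: rho = 1 - 6*42 / (7*(7^2 - 1)) = 1 - 252/336 = 0.250000.
Step 4: Under H0, t = rho * sqrt((n-2)/(1-rho^2)) = 0.5774 ~ t(5).
Step 5: Two-sided p-value from the t-distribution with 5 df = 0.588724.
Step 6: alpha = 0.1. fail to reject H0.

rho = 0.2500, p = 0.588724, fail to reject H0 at alpha = 0.1.


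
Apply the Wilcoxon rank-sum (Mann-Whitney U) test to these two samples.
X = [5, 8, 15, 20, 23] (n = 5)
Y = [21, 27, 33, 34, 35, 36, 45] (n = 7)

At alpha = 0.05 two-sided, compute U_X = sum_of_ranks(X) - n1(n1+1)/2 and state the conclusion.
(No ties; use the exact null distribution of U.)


Step 1: Combine and sort all 12 observations; assign midranks.
sorted (value, group): (5,X), (8,X), (15,X), (20,X), (21,Y), (23,X), (27,Y), (33,Y), (34,Y), (35,Y), (36,Y), (45,Y)
ranks: 5->1, 8->2, 15->3, 20->4, 21->5, 23->6, 27->7, 33->8, 34->9, 35->10, 36->11, 45->12
Step 2: Rank sum for X: R1 = 1 + 2 + 3 + 4 + 6 = 16.
Step 3: U_X = R1 - n1(n1+1)/2 = 16 - 5*6/2 = 16 - 15 = 1.
       U_Y = n1*n2 - U_X = 35 - 1 = 34.
Step 4: No ties, so the exact null distribution of U (based on enumerating the C(12,5) = 792 equally likely rank assignments) gives the two-sided p-value.
Step 5: p-value = 0.005051; compare to alpha = 0.05. reject H0.

U_X = 1, p = 0.005051, reject H0 at alpha = 0.05.


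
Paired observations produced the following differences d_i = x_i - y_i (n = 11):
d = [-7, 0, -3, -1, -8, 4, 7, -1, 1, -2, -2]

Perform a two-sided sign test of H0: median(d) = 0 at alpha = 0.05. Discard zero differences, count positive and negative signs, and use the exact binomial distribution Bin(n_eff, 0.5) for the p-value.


Step 1: Discard zero differences. Original n = 11; n_eff = number of nonzero differences = 10.
Nonzero differences (with sign): -7, -3, -1, -8, +4, +7, -1, +1, -2, -2
Step 2: Count signs: positive = 3, negative = 7.
Step 3: Under H0: P(positive) = 0.5, so the number of positives S ~ Bin(10, 0.5).
Step 4: Two-sided exact p-value = sum of Bin(10,0.5) probabilities at or below the observed probability = 0.343750.
Step 5: alpha = 0.05. fail to reject H0.

n_eff = 10, pos = 3, neg = 7, p = 0.343750, fail to reject H0.


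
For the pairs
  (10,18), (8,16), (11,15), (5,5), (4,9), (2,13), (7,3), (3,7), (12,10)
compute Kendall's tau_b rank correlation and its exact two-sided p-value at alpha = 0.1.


Step 1: Enumerate the 36 unordered pairs (i,j) with i<j and classify each by sign(x_j-x_i) * sign(y_j-y_i).
  (1,2):dx=-2,dy=-2->C; (1,3):dx=+1,dy=-3->D; (1,4):dx=-5,dy=-13->C; (1,5):dx=-6,dy=-9->C
  (1,6):dx=-8,dy=-5->C; (1,7):dx=-3,dy=-15->C; (1,8):dx=-7,dy=-11->C; (1,9):dx=+2,dy=-8->D
  (2,3):dx=+3,dy=-1->D; (2,4):dx=-3,dy=-11->C; (2,5):dx=-4,dy=-7->C; (2,6):dx=-6,dy=-3->C
  (2,7):dx=-1,dy=-13->C; (2,8):dx=-5,dy=-9->C; (2,9):dx=+4,dy=-6->D; (3,4):dx=-6,dy=-10->C
  (3,5):dx=-7,dy=-6->C; (3,6):dx=-9,dy=-2->C; (3,7):dx=-4,dy=-12->C; (3,8):dx=-8,dy=-8->C
  (3,9):dx=+1,dy=-5->D; (4,5):dx=-1,dy=+4->D; (4,6):dx=-3,dy=+8->D; (4,7):dx=+2,dy=-2->D
  (4,8):dx=-2,dy=+2->D; (4,9):dx=+7,dy=+5->C; (5,6):dx=-2,dy=+4->D; (5,7):dx=+3,dy=-6->D
  (5,8):dx=-1,dy=-2->C; (5,9):dx=+8,dy=+1->C; (6,7):dx=+5,dy=-10->D; (6,8):dx=+1,dy=-6->D
  (6,9):dx=+10,dy=-3->D; (7,8):dx=-4,dy=+4->D; (7,9):dx=+5,dy=+7->C; (8,9):dx=+9,dy=+3->C
Step 2: C = 21, D = 15, total pairs = 36.
Step 3: tau = (C - D)/(n(n-1)/2) = (21 - 15)/36 = 0.166667.
Step 4: Exact two-sided p-value (enumerate n! = 362880 permutations of y under H0): p = 0.612202.
Step 5: alpha = 0.1. fail to reject H0.

tau_b = 0.1667 (C=21, D=15), p = 0.612202, fail to reject H0.
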